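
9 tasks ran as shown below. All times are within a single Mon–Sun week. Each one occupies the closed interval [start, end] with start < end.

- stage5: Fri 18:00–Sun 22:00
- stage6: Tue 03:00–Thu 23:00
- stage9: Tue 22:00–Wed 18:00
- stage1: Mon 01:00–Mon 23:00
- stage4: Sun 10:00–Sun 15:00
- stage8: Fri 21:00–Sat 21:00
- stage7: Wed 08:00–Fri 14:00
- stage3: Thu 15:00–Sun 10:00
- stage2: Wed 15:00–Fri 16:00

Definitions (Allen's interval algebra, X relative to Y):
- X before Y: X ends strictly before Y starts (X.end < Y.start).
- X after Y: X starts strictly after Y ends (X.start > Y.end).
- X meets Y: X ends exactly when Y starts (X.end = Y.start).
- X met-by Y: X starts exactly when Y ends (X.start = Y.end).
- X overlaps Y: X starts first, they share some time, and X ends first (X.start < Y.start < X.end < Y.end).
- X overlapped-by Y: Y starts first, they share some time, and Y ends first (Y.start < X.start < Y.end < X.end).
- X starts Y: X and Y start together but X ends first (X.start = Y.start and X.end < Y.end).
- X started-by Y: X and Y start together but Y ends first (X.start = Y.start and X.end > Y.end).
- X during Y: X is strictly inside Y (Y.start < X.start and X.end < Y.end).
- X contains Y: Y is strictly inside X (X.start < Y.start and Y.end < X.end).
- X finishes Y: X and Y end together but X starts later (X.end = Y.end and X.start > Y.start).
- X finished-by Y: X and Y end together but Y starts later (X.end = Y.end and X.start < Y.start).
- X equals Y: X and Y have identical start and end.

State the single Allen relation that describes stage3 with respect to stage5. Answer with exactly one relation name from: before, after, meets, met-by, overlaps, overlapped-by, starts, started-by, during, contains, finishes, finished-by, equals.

stage3 = [Thu 15:00, Sun 10:00]; stage5 = [Fri 18:00, Sun 22:00].
Compare endpoints: stage3.start < stage5.start, stage3.start < stage5.end, stage3.end > stage5.start, stage3.end < stage5.end.
That pattern is 'overlaps'.

overlaps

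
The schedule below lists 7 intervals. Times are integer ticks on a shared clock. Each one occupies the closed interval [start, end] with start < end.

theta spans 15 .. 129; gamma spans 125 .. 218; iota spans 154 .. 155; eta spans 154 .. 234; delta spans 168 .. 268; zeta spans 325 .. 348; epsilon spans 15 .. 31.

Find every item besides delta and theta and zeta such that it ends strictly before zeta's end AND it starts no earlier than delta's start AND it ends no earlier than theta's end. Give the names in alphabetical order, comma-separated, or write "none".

none

Conditions: its end is strictly before zeta's end (X.end < 348) AND its start is no earlier than delta's start (X.start >= 168) AND its end is no earlier than theta's end (X.end >= 129).
epsilon: end 31 < 348? ✓; start 15 >= 168? ✗; end 31 >= 129? ✗ → no.
eta: end 234 < 348? ✓; start 154 >= 168? ✗; end 234 >= 129? ✓ → no.
gamma: end 218 < 348? ✓; start 125 >= 168? ✗; end 218 >= 129? ✓ → no.
iota: end 155 < 348? ✓; start 154 >= 168? ✗; end 155 >= 129? ✓ → no.
Result: none.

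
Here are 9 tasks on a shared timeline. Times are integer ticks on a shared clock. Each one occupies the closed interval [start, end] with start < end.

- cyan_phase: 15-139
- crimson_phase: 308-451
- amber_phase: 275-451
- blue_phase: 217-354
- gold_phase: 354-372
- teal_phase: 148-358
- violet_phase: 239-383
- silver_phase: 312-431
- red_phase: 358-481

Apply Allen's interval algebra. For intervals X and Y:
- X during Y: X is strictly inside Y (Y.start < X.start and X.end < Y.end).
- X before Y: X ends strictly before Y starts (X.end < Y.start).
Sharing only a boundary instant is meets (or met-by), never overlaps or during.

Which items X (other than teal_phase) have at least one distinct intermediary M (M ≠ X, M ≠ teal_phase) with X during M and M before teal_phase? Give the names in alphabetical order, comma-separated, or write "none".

Target teal_phase = [148, 358].
Intermediaries M with M before teal_phase: cyan_phase.
Via cyan_phase — items with X during cyan_phase: none.
Union: none.

none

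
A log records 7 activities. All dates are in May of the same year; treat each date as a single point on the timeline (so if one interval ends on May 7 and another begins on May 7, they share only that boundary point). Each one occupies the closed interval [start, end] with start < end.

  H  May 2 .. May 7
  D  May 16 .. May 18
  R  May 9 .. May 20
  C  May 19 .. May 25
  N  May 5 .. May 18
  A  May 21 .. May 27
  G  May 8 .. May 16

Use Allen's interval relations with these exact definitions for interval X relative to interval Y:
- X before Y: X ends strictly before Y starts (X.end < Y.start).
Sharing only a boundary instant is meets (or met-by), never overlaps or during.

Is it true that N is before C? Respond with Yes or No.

Yes

N = [May 5, May 18], C = [May 19, May 25].
Actual relation of N to C: before.
Asked whether 'before' holds → Yes.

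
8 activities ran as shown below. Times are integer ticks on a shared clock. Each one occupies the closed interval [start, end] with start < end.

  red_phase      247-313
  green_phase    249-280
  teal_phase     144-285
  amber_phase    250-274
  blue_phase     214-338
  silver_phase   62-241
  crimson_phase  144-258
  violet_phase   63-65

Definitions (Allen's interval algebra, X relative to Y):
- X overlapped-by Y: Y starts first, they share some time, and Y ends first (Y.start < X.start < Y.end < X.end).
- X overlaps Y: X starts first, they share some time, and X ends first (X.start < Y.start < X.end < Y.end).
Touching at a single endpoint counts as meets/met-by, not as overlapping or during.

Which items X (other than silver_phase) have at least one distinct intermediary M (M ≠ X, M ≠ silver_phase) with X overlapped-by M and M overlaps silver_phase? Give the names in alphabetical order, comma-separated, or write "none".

Target silver_phase = [62, 241].
Intermediaries M with M overlaps silver_phase: none.
Union: none.

none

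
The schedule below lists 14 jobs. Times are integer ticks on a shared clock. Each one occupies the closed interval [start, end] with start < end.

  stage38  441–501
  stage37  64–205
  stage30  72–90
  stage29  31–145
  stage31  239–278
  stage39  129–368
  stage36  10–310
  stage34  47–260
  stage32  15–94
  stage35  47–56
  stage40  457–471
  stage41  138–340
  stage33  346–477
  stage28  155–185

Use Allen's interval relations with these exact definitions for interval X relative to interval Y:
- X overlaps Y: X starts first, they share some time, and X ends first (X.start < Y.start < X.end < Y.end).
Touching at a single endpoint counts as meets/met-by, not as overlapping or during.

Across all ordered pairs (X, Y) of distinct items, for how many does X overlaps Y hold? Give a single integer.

16

Checking all 182 ordered pairs for relation 'overlaps'; matching pairs in alphabetical order:
(stage29, stage34): stage29 overlaps stage34 ✓
(stage29, stage37): stage29 overlaps stage37 ✓
(stage29, stage39): stage29 overlaps stage39 ✓
(stage29, stage41): stage29 overlaps stage41 ✓
(stage32, stage29): stage32 overlaps stage29 ✓
(stage32, stage34): stage32 overlaps stage34 ✓
(stage32, stage37): stage32 overlaps stage37 ✓
(stage33, stage38): stage33 overlaps stage38 ✓
(stage34, stage31): stage34 overlaps stage31 ✓
(stage34, stage39): stage34 overlaps stage39 ✓
(stage34, stage41): stage34 overlaps stage41 ✓
(stage36, stage39): stage36 overlaps stage39 ✓
(stage36, stage41): stage36 overlaps stage41 ✓
(stage37, stage39): stage37 overlaps stage39 ✓
(stage37, stage41): stage37 overlaps stage41 ✓
(stage39, stage33): stage39 overlaps stage33 ✓
Count: 16.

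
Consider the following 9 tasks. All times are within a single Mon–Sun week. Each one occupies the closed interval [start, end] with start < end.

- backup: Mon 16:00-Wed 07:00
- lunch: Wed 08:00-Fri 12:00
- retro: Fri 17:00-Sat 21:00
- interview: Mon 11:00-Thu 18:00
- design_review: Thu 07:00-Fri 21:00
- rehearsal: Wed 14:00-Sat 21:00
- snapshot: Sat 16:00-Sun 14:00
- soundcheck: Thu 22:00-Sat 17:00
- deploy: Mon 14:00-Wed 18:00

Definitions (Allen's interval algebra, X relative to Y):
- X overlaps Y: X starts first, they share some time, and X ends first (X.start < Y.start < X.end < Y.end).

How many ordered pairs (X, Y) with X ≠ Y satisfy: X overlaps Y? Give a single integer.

14

Checking all 72 ordered pairs for relation 'overlaps'; matching pairs in alphabetical order:
(deploy, lunch): deploy overlaps lunch ✓
(deploy, rehearsal): deploy overlaps rehearsal ✓
(design_review, retro): design_review overlaps retro ✓
(design_review, soundcheck): design_review overlaps soundcheck ✓
(interview, design_review): interview overlaps design_review ✓
(interview, lunch): interview overlaps lunch ✓
(interview, rehearsal): interview overlaps rehearsal ✓
(lunch, design_review): lunch overlaps design_review ✓
(lunch, rehearsal): lunch overlaps rehearsal ✓
(lunch, soundcheck): lunch overlaps soundcheck ✓
(rehearsal, snapshot): rehearsal overlaps snapshot ✓
(retro, snapshot): retro overlaps snapshot ✓
(soundcheck, retro): soundcheck overlaps retro ✓
(soundcheck, snapshot): soundcheck overlaps snapshot ✓
Count: 14.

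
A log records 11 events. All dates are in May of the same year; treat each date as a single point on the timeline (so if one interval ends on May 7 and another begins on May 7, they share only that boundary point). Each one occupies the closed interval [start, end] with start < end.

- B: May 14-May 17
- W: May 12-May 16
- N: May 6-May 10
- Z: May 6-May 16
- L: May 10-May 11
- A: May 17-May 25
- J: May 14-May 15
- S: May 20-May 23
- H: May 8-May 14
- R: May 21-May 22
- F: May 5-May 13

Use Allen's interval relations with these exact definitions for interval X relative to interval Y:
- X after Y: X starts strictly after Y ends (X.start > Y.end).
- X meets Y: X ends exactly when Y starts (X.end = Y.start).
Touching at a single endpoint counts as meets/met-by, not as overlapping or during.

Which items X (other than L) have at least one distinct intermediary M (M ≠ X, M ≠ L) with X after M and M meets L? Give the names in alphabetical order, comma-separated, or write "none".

Target L = [May 10, May 11].
Intermediaries M with M meets L: N.
Via N — items with X after N: A, B, J, R, S, W.
Union: A, B, J, R, S, W.

A, B, J, R, S, W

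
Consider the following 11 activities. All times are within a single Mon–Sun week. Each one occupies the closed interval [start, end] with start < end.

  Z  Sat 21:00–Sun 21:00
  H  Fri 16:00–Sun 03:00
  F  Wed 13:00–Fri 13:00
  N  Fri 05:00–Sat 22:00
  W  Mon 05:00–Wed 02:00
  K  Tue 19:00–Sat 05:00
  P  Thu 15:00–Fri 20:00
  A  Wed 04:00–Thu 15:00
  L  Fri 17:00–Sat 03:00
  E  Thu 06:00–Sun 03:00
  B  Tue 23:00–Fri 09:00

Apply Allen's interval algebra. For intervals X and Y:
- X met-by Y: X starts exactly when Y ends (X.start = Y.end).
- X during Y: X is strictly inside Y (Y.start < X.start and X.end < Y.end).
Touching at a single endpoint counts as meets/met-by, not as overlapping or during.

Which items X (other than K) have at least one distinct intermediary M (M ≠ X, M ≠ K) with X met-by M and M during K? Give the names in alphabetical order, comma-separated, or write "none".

Target K = [Tue 19:00, Sat 05:00].
Intermediaries M with M during K: A, B, F, L, P.
Via A — items with X met-by A: P.
Via B — items with X met-by B: none.
Via F — items with X met-by F: none.
Via L — items with X met-by L: none.
Via P — items with X met-by P: none.
Union: P.

P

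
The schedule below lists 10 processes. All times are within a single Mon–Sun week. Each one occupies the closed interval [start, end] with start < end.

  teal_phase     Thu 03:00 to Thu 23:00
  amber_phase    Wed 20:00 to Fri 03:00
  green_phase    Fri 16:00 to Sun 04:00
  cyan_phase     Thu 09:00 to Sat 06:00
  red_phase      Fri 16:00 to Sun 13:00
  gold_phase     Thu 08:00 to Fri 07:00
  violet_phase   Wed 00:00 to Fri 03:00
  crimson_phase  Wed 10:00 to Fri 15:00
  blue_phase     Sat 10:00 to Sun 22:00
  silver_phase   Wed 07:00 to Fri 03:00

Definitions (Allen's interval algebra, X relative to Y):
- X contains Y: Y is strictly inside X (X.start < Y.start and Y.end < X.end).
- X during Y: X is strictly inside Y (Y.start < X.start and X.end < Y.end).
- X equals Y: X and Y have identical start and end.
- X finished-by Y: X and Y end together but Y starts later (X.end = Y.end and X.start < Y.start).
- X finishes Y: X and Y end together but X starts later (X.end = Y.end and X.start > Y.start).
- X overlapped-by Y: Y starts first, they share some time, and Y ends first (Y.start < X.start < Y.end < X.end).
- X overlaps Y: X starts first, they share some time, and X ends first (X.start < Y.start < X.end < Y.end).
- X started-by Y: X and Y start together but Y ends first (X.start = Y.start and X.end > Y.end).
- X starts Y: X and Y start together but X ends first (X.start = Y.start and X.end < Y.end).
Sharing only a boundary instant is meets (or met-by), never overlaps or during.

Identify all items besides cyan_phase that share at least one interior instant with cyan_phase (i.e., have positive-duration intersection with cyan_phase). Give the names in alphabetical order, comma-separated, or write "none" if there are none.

Target cyan_phase = [Thu 09:00, Sat 06:00].
amber_phase [Wed 20:00, Fri 03:00] → overlaps → yes.
blue_phase [Sat 10:00, Sun 22:00] → after → no.
crimson_phase [Wed 10:00, Fri 15:00] → overlaps → yes.
gold_phase [Thu 08:00, Fri 07:00] → overlaps → yes.
green_phase [Fri 16:00, Sun 04:00] → overlapped-by → yes.
red_phase [Fri 16:00, Sun 13:00] → overlapped-by → yes.
silver_phase [Wed 07:00, Fri 03:00] → overlaps → yes.
teal_phase [Thu 03:00, Thu 23:00] → overlaps → yes.
violet_phase [Wed 00:00, Fri 03:00] → overlaps → yes.
Result: amber_phase, crimson_phase, gold_phase, green_phase, red_phase, silver_phase, teal_phase, violet_phase.

amber_phase, crimson_phase, gold_phase, green_phase, red_phase, silver_phase, teal_phase, violet_phase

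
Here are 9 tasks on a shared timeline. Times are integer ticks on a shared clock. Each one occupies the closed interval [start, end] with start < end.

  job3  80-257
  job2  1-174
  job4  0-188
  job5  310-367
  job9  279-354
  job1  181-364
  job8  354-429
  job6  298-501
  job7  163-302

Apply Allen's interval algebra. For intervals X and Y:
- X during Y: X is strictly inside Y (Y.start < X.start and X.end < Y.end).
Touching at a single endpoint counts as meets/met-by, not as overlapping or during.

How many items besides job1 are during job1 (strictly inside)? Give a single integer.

Target job1 = [181, 364].
job2 [1, 174] → before → no.
job3 [80, 257] → overlaps → no.
job4 [0, 188] → overlaps → no.
job5 [310, 367] → overlapped-by → no.
job6 [298, 501] → overlapped-by → no.
job7 [163, 302] → overlaps → no.
job8 [354, 429] → overlapped-by → no.
job9 [279, 354] → during → counts.
Total: 1.

1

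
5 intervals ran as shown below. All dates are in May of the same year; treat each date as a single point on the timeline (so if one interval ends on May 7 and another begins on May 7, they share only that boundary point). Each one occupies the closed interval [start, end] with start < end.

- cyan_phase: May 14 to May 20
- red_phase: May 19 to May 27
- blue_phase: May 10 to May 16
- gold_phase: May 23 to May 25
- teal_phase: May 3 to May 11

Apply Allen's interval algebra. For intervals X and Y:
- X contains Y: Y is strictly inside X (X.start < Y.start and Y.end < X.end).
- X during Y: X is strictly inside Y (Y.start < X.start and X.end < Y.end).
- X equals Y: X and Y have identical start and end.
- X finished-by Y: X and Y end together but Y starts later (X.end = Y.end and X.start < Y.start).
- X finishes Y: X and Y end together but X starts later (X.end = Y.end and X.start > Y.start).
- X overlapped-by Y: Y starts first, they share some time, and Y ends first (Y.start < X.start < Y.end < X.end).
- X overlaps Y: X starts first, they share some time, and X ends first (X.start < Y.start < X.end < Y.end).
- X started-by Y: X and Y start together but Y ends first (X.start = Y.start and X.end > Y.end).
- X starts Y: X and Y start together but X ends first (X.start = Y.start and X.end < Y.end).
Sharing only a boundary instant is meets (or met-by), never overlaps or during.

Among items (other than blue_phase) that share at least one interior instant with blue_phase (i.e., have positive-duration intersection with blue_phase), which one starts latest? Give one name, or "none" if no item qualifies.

cyan_phase

Target blue_phase = [May 10, May 16].
cyan_phase [May 14, May 20] → overlapped-by → candidate.
gold_phase [May 23, May 25] → after → excluded.
red_phase [May 19, May 27] → after → excluded.
teal_phase [May 3, May 11] → overlaps → candidate.
Among candidates, latest start is May 14 → cyan_phase.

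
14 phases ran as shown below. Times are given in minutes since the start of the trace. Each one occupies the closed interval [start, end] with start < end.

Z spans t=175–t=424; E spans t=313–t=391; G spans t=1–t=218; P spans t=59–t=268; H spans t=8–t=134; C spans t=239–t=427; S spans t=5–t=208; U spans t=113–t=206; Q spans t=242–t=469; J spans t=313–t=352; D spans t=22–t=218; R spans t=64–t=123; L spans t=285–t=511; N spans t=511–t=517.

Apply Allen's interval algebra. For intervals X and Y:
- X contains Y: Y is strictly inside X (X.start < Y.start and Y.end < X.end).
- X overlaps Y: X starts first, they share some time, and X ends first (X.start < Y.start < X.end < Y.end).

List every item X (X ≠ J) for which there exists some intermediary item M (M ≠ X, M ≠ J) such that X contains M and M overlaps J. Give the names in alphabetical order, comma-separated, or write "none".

none

Target J = [t=313, t=352].
Intermediaries M with M overlaps J: none.
Union: none.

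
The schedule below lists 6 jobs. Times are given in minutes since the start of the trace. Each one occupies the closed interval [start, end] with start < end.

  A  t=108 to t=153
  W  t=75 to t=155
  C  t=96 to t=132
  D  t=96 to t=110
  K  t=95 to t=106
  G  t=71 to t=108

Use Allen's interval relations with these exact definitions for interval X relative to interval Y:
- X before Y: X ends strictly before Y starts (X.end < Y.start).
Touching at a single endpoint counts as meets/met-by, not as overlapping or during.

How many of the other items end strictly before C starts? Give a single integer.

Target C = [t=96, t=132].
A [t=108, t=153] → overlapped-by → no.
D [t=96, t=110] → starts → no.
G [t=71, t=108] → overlaps → no.
K [t=95, t=106] → overlaps → no.
W [t=75, t=155] → contains → no.
Total: 0.

0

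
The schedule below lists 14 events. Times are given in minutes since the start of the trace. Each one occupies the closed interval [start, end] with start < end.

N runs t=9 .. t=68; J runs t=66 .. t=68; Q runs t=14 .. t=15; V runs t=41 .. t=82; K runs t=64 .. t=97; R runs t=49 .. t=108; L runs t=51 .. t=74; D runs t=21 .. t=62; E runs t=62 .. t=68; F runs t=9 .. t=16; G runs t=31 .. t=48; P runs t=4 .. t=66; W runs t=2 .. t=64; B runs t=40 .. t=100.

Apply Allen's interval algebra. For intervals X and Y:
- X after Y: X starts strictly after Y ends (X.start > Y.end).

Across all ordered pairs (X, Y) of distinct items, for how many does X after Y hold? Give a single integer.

Checking all 182 ordered pairs for relation 'after'; matching pairs in alphabetical order:
(B, F): B after F ✓
(B, Q): B after Q ✓
(D, F): D after F ✓
(D, Q): D after Q ✓
(E, F): E after F ✓
(E, G): E after G ✓
(E, Q): E after Q ✓
(G, F): G after F ✓
(G, Q): G after Q ✓
(J, D): J after D ✓
(J, F): J after F ✓
(J, G): J after G ✓
(J, Q): J after Q ✓
(J, W): J after W ✓
(K, D): K after D ✓
(K, F): K after F ✓
(K, G): K after G ✓
(K, Q): K after Q ✓
(L, F): L after F ✓
(L, G): L after G ✓
(L, Q): L after Q ✓
(R, F): R after F ✓
(R, G): R after G ✓
(R, Q): R after Q ✓
... plus 2 further pairs not listed.
Count: 26.

26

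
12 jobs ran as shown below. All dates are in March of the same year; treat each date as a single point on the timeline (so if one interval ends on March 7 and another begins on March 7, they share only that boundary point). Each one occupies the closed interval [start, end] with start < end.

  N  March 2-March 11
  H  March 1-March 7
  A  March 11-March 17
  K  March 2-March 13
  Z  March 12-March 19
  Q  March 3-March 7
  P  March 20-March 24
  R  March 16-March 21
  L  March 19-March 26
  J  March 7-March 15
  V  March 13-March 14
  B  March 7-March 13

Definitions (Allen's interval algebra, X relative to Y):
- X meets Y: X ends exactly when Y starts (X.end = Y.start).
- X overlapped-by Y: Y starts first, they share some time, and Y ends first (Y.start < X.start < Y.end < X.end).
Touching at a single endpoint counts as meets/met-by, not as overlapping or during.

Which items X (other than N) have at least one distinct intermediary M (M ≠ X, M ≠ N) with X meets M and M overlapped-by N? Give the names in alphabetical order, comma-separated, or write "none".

Target N = [March 2, March 11].
Intermediaries M with M overlapped-by N: B, J.
Via B — items with X meets B: H, Q.
Via J — items with X meets J: H, Q.
Union: H, Q.

H, Q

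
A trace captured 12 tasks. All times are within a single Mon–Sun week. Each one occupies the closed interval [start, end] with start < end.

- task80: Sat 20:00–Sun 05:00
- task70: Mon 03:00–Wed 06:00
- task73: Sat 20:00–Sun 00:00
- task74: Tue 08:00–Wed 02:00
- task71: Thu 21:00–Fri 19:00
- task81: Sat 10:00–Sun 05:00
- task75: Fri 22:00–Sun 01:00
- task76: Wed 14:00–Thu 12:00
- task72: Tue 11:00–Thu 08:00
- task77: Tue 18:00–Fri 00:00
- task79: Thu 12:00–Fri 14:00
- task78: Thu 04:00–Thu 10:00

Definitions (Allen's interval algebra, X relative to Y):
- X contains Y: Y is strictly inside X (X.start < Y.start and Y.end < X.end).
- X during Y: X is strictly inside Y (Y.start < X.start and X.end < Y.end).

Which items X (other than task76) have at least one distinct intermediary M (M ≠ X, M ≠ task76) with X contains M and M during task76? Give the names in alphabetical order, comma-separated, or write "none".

task77

Target task76 = [Wed 14:00, Thu 12:00].
Intermediaries M with M during task76: task78.
Via task78 — items with X contains task78: task77.
Union: task77.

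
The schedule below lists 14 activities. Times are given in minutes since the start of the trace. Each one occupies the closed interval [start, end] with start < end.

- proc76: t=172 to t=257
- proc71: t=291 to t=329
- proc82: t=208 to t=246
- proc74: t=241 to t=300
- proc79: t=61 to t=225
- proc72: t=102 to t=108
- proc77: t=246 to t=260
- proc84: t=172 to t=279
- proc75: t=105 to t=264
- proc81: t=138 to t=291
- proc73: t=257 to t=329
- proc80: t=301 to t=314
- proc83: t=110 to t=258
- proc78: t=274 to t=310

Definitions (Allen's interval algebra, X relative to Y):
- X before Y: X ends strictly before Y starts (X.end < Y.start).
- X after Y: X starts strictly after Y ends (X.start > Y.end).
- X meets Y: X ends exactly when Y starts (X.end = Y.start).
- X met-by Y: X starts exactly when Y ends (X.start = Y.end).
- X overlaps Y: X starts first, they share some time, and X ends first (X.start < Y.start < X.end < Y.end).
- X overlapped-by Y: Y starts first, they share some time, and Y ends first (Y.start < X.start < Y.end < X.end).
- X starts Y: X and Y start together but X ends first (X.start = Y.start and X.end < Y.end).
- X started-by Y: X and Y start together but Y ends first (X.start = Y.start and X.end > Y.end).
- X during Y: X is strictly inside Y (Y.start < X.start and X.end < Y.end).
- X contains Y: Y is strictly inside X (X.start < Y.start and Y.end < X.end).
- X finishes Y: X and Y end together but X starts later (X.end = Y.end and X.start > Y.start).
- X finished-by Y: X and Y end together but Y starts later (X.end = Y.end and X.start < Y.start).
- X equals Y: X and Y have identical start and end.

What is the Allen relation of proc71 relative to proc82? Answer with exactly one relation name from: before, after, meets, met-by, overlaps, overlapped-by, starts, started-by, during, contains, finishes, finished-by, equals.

proc71 = [t=291, t=329]; proc82 = [t=208, t=246].
Compare endpoints: proc71.start > proc82.start, proc71.start > proc82.end, proc71.end > proc82.start, proc71.end > proc82.end.
That pattern is 'after'.

after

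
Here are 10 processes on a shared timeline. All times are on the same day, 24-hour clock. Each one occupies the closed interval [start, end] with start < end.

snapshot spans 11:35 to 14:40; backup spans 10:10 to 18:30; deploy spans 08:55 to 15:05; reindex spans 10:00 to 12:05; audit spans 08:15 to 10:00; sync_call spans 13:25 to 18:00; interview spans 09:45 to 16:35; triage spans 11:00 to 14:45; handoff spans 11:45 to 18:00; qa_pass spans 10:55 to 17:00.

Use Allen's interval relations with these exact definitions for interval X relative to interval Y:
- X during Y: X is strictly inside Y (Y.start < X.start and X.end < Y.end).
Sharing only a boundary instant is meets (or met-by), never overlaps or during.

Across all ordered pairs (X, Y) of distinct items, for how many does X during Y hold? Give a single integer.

14

Checking all 90 ordered pairs for relation 'during'; matching pairs in alphabetical order:
(handoff, backup): handoff during backup ✓
(qa_pass, backup): qa_pass during backup ✓
(reindex, deploy): reindex during deploy ✓
(reindex, interview): reindex during interview ✓
(snapshot, backup): snapshot during backup ✓
(snapshot, deploy): snapshot during deploy ✓
(snapshot, interview): snapshot during interview ✓
(snapshot, qa_pass): snapshot during qa_pass ✓
(snapshot, triage): snapshot during triage ✓
(sync_call, backup): sync_call during backup ✓
(triage, backup): triage during backup ✓
(triage, deploy): triage during deploy ✓
(triage, interview): triage during interview ✓
(triage, qa_pass): triage during qa_pass ✓
Count: 14.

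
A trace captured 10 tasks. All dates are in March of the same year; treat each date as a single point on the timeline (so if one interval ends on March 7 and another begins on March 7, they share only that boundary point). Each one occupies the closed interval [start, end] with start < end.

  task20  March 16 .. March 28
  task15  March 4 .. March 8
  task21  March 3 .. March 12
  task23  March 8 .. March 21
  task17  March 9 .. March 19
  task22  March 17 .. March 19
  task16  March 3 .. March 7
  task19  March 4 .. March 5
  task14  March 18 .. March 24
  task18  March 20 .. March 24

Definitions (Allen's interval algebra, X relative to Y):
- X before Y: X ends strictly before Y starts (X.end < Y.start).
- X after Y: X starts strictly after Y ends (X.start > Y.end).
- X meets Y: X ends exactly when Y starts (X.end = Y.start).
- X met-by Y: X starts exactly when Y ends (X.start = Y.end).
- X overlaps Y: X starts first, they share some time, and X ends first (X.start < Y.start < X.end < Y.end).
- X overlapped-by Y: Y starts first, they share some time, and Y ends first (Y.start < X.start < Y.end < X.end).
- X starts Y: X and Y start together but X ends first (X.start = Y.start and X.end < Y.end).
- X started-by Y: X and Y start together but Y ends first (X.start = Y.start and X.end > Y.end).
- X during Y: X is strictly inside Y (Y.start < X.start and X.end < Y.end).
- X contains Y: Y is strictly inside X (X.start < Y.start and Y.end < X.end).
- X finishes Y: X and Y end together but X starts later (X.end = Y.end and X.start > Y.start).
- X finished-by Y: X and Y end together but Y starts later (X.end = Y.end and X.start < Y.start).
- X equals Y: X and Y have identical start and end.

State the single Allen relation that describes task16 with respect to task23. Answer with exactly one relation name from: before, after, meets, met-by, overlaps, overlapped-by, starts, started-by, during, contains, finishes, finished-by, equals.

task16 = [March 3, March 7]; task23 = [March 8, March 21].
Compare endpoints: task16.start < task23.start, task16.start < task23.end, task16.end < task23.start, task16.end < task23.end.
That pattern is 'before'.

before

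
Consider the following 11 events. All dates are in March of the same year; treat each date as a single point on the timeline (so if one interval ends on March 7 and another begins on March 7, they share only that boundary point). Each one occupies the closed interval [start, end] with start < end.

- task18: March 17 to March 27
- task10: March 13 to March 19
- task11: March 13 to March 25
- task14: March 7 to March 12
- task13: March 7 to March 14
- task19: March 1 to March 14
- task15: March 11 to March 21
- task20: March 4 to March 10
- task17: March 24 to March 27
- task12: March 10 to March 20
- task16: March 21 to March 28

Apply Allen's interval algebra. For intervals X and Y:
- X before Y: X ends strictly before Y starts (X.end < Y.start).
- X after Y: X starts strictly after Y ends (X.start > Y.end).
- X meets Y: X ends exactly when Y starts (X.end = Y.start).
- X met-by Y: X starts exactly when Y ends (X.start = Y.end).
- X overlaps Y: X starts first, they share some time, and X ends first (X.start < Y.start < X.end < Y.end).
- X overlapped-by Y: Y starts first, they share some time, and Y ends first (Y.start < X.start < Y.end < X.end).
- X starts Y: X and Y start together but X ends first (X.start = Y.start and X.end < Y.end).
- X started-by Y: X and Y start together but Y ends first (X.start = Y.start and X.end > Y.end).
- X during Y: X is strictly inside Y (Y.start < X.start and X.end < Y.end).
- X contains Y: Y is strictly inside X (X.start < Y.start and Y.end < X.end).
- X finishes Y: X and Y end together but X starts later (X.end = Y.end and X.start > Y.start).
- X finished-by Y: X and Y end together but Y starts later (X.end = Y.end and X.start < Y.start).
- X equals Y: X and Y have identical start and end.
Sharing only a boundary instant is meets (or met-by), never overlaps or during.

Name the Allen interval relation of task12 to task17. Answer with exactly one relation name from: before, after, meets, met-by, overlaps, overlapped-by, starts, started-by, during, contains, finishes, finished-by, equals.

before

task12 = [March 10, March 20]; task17 = [March 24, March 27].
Compare endpoints: task12.start < task17.start, task12.start < task17.end, task12.end < task17.start, task12.end < task17.end.
That pattern is 'before'.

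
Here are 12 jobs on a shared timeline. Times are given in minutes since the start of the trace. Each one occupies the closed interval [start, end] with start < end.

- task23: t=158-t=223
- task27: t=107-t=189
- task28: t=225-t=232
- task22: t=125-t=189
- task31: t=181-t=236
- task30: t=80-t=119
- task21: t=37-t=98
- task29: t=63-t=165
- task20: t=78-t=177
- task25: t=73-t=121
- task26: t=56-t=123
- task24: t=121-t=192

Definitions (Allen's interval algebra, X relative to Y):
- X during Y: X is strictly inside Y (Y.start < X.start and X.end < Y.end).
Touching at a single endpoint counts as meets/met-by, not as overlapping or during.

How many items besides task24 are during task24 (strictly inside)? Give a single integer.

1

Target task24 = [t=121, t=192].
task20 [t=78, t=177] → overlaps → no.
task21 [t=37, t=98] → before → no.
task22 [t=125, t=189] → during → counts.
task23 [t=158, t=223] → overlapped-by → no.
task25 [t=73, t=121] → meets → no.
task26 [t=56, t=123] → overlaps → no.
task27 [t=107, t=189] → overlaps → no.
task28 [t=225, t=232] → after → no.
task29 [t=63, t=165] → overlaps → no.
task30 [t=80, t=119] → before → no.
task31 [t=181, t=236] → overlapped-by → no.
Total: 1.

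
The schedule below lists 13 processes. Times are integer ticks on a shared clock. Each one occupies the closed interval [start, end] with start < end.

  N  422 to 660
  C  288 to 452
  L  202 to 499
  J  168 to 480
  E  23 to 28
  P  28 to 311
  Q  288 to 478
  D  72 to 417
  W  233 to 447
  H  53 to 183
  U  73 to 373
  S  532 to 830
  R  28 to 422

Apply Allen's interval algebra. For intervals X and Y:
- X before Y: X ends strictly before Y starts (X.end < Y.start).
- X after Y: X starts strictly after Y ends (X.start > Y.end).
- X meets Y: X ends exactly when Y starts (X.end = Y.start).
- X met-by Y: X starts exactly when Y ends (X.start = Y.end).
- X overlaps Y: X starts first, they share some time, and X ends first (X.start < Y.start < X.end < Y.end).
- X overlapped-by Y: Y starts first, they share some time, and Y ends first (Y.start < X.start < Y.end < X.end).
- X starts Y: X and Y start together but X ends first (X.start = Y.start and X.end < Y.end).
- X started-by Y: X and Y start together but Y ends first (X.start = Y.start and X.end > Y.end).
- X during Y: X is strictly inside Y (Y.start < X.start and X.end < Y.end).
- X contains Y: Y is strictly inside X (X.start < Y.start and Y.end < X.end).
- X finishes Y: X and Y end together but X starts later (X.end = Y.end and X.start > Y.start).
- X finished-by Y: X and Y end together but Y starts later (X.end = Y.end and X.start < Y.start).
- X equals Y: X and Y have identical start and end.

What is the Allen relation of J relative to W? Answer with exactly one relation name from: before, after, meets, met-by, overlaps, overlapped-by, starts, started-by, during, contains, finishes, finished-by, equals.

J = [168, 480]; W = [233, 447].
Compare endpoints: J.start < W.start, J.start < W.end, J.end > W.start, J.end > W.end.
That pattern is 'contains'.

contains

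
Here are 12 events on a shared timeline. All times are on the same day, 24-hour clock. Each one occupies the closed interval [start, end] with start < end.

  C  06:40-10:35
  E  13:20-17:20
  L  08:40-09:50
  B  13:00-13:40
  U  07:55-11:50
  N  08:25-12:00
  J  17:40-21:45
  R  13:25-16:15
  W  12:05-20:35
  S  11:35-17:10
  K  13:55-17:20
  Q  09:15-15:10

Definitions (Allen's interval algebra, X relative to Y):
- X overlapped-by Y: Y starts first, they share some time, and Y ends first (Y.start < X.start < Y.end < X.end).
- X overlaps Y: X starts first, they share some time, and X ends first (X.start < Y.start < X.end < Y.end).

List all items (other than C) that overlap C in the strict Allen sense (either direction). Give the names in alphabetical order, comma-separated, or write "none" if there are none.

Target C = [06:40, 10:35].
B [13:00, 13:40] → after → no.
E [13:20, 17:20] → after → no.
J [17:40, 21:45] → after → no.
K [13:55, 17:20] → after → no.
L [08:40, 09:50] → during → no.
N [08:25, 12:00] → overlapped-by → yes.
Q [09:15, 15:10] → overlapped-by → yes.
R [13:25, 16:15] → after → no.
S [11:35, 17:10] → after → no.
U [07:55, 11:50] → overlapped-by → yes.
W [12:05, 20:35] → after → no.
Result: N, Q, U.

N, Q, U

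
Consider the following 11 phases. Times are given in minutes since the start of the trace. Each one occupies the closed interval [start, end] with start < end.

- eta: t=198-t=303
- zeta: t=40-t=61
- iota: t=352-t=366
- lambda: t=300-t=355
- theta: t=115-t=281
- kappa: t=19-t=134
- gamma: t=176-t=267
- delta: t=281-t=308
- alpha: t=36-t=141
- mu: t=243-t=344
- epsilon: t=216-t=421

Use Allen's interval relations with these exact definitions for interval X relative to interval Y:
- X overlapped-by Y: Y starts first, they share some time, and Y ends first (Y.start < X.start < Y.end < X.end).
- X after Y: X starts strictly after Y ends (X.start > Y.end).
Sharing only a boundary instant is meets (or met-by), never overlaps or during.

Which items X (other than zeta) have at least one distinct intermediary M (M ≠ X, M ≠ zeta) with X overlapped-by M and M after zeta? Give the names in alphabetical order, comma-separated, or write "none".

Target zeta = [t=40, t=61].
Intermediaries M with M after zeta: delta, epsilon, eta, gamma, iota, lambda, mu, theta.
Via delta — items with X overlapped-by delta: lambda.
Via epsilon — items with X overlapped-by epsilon: none.
Via eta — items with X overlapped-by eta: delta, epsilon, lambda, mu.
Via gamma — items with X overlapped-by gamma: epsilon, eta, mu.
Via iota — items with X overlapped-by iota: none.
Via lambda — items with X overlapped-by lambda: iota.
Via mu — items with X overlapped-by mu: lambda.
Via theta — items with X overlapped-by theta: epsilon, eta, mu.
Union: delta, epsilon, eta, iota, lambda, mu.

delta, epsilon, eta, iota, lambda, mu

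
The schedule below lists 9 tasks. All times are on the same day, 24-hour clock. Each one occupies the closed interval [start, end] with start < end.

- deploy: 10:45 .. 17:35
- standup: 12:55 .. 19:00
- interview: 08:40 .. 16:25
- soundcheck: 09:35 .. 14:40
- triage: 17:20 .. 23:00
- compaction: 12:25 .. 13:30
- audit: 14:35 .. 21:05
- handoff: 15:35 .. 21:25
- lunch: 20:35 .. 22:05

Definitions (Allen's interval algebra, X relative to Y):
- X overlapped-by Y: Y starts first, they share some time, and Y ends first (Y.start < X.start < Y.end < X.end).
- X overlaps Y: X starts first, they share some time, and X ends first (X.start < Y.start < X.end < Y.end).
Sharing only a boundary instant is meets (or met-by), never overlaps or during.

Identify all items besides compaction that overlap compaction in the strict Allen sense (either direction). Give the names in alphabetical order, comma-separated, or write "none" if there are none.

Target compaction = [12:25, 13:30].
audit [14:35, 21:05] → after → no.
deploy [10:45, 17:35] → contains → no.
handoff [15:35, 21:25] → after → no.
interview [08:40, 16:25] → contains → no.
lunch [20:35, 22:05] → after → no.
soundcheck [09:35, 14:40] → contains → no.
standup [12:55, 19:00] → overlapped-by → yes.
triage [17:20, 23:00] → after → no.
Result: standup.

standup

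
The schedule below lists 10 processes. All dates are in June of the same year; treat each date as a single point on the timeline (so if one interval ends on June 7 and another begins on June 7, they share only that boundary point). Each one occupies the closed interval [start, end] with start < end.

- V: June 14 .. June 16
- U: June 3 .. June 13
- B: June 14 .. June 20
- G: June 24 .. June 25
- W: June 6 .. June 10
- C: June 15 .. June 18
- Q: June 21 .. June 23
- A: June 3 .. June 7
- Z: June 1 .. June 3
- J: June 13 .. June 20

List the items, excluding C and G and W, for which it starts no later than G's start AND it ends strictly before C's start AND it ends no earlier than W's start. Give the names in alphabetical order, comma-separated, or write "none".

Conditions: its start is no later than G's start (X.start <= June 24) AND its end is strictly before C's start (X.end < June 15) AND its end is no earlier than W's start (X.end >= June 6).
A: start June 3 <= June 24? ✓; end June 7 < June 15? ✓; end June 7 >= June 6? ✓ → yes.
B: start June 14 <= June 24? ✓; end June 20 < June 15? ✗; end June 20 >= June 6? ✓ → no.
J: start June 13 <= June 24? ✓; end June 20 < June 15? ✗; end June 20 >= June 6? ✓ → no.
Q: start June 21 <= June 24? ✓; end June 23 < June 15? ✗; end June 23 >= June 6? ✓ → no.
U: start June 3 <= June 24? ✓; end June 13 < June 15? ✓; end June 13 >= June 6? ✓ → yes.
V: start June 14 <= June 24? ✓; end June 16 < June 15? ✗; end June 16 >= June 6? ✓ → no.
Z: start June 1 <= June 24? ✓; end June 3 < June 15? ✓; end June 3 >= June 6? ✗ → no.
Result: A, U.

A, U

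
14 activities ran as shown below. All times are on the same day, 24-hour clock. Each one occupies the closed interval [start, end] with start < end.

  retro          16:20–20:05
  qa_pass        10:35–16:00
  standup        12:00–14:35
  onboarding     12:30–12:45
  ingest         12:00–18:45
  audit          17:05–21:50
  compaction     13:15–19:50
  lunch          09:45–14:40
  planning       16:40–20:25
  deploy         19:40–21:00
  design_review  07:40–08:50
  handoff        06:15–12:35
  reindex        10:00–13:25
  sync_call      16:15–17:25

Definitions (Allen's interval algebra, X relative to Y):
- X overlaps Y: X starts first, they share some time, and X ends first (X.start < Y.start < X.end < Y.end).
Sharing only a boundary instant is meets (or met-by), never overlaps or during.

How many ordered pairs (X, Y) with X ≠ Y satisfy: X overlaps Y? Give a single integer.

32

Checking all 182 ordered pairs for relation 'overlaps'; matching pairs in alphabetical order:
(compaction, audit): compaction overlaps audit ✓
(compaction, deploy): compaction overlaps deploy ✓
(compaction, planning): compaction overlaps planning ✓
(compaction, retro): compaction overlaps retro ✓
(handoff, ingest): handoff overlaps ingest ✓
(handoff, lunch): handoff overlaps lunch ✓
(handoff, onboarding): handoff overlaps onboarding ✓
(handoff, qa_pass): handoff overlaps qa_pass ✓
(handoff, reindex): handoff overlaps reindex ✓
(handoff, standup): handoff overlaps standup ✓
(ingest, audit): ingest overlaps audit ✓
(ingest, compaction): ingest overlaps compaction ✓
(ingest, planning): ingest overlaps planning ✓
(ingest, retro): ingest overlaps retro ✓
(lunch, compaction): lunch overlaps compaction ✓
(lunch, ingest): lunch overlaps ingest ✓
(lunch, qa_pass): lunch overlaps qa_pass ✓
(planning, audit): planning overlaps audit ✓
(planning, deploy): planning overlaps deploy ✓
(qa_pass, compaction): qa_pass overlaps compaction ✓
(qa_pass, ingest): qa_pass overlaps ingest ✓
(reindex, compaction): reindex overlaps compaction ✓
(reindex, ingest): reindex overlaps ingest ✓
(reindex, qa_pass): reindex overlaps qa_pass ✓
... plus 8 further pairs not listed.
Count: 32.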